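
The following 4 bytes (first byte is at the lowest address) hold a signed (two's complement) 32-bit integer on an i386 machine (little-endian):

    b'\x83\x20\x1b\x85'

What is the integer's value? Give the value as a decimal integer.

-2061819773

Little-endian: lowest address holds the least-significant byte.
Reassemble most-significant byte first: 85 1B 20 83 → 0x851B2083.
Top bit is set, so as a signed 32-bit value this is 0x851B2083 − 2^32 = -2061819773.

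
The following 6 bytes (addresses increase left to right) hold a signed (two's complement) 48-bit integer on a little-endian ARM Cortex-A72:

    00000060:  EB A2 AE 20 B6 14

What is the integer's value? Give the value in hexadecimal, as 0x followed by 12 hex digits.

0x14B620AEA2EB

In little-endian order the low byte comes first in memory.
Reassemble most-significant byte first: 14 B6 20 AE A2 EB → 0x14B620AEA2EB.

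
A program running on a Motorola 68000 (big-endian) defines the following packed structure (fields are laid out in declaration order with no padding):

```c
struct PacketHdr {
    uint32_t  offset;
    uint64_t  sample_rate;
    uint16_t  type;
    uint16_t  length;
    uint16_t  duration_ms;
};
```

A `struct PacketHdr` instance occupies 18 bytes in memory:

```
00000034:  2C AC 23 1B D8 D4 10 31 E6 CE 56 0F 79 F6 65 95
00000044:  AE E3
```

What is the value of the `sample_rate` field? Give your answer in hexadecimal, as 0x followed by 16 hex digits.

0xD8D41031E6CE560F

`sample_rate` follows `offset` (4 bytes), so it starts at byte offset 4 and occupies 8 bytes.
Bytes at offsets 4..11: D8 D4 10 31 E6 CE 56 0F.
Big-endian: lowest address holds the most-significant byte.
The bytes are already most-significant first: 0xD8D41031E6CE560F.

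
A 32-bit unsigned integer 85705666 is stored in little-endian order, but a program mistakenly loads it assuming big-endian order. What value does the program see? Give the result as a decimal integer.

85705666 in 32-bit hexadecimal is 0x051BC3C2.
Stored little-endian, the bytes at ascending addresses are C2 C3 1B 05.
Read back as big-endian, the last byte is least significant, giving 0xC2C31B05.
0xC2C31B05 = 3267566341.

3267566341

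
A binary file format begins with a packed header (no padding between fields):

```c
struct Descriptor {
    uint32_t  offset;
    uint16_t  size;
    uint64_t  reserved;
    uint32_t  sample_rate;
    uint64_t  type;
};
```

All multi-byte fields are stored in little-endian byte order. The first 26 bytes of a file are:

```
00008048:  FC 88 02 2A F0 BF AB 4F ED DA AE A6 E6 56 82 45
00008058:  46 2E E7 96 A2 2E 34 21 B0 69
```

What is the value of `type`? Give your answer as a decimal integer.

7615623477887932135

`type` follows `offset` (4 B), `size` (2 B), `reserved` (8 B), `sample_rate` (4 B), so it starts at offset 4 + 2 + 8 + 4 = 18 and occupies 8 bytes.
Bytes at offsets 18..25: E7 96 A2 2E 34 21 B0 69.
In little-endian order the low byte comes first in memory.
Reassemble most-significant byte first: 69 B0 21 34 2E A2 96 E7 → 0x69B021342EA296E7.
0x69B021342EA296E7 = 7615623477887932135.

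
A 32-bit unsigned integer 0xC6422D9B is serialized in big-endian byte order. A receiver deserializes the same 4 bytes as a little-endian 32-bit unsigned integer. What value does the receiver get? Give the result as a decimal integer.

Stored big-endian, the bytes at ascending addresses are C6 42 2D 9B.
Read back as little-endian, the first byte is least significant, giving 0x9B2D42C6.
0x9B2D42C6 = 2603434694.

2603434694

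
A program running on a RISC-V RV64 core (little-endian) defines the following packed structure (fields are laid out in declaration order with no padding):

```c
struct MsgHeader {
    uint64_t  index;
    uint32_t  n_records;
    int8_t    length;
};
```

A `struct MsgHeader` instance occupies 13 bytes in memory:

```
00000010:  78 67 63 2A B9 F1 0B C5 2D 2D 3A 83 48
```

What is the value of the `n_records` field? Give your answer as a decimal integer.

`n_records` follows `index` (8 bytes), so it starts at byte offset 8 and occupies 4 bytes.
Bytes at offsets 8..11: 2D 2D 3A 83.
Little-endian stores the least-significant byte at the lowest address.
Reassemble most-significant byte first: 83 3A 2D 2D → 0x833A2D2D.
0x833A2D2D = 2201627949.

2201627949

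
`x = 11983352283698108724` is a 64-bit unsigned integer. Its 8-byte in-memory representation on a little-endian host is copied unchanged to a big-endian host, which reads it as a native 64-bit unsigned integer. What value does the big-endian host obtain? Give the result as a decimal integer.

11983352283698108724 in 64-bit hexadecimal is 0xA64D6B6958311934.
Stored little-endian, the bytes at ascending addresses are 34 19 31 58 69 6B 4D A6.
Read back as big-endian, the last byte is least significant, giving 0x34193158696B4DA6.
0x34193158696B4DA6 = 3754086020185542054.

3754086020185542054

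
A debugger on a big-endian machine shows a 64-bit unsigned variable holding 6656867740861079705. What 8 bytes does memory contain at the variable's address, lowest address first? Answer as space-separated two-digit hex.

6656867740861079705 in hexadecimal, padded to 64 bits, is 0x5C61F1F0D2C82099.
Split into bytes (most-significant first): 5C 61 F1 F0 D2 C8 20 99.
In big-endian order the high byte comes first in memory.
So the memory order matches the most-significant-first order: 5C 61 F1 F0 D2 C8 20 99.

5C 61 F1 F0 D2 C8 20 99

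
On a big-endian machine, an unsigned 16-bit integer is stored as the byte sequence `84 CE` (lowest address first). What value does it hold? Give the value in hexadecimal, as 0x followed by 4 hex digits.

Big-endian stores the most-significant byte at the lowest address.
The bytes are already most-significant first: 0x84CE.

0x84CE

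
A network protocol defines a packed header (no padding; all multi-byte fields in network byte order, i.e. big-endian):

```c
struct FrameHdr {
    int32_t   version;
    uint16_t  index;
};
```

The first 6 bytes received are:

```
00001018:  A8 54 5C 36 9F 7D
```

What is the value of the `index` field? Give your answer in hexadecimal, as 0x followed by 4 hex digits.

`index` follows `version` (4 bytes), so it starts at byte offset 4 and occupies 2 bytes.
Bytes at offsets 4..5: 9F 7D.
Big-endian stores the most-significant byte at the lowest address.
The bytes are already most-significant first: 0x9F7D.

0x9F7D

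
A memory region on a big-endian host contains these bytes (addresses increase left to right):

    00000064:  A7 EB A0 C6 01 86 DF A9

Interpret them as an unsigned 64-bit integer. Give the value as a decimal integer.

Big-endian stores the most-significant byte at the lowest address.
The bytes are already most-significant first: 0xA7EBA0C60186DFA9.
0xA7EBA0C60186DFA9 = 12099941596150554537.

12099941596150554537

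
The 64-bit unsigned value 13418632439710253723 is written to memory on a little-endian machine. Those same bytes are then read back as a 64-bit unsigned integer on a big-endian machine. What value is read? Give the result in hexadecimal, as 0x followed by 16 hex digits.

13418632439710253723 in 64-bit hexadecimal is 0xBA388F1BE476829B.
Stored little-endian, the bytes at ascending addresses are 9B 82 76 E4 1B 8F 38 BA.
Read back as big-endian, the last byte is least significant, giving 0x9B8276E41B8F38BA.

0x9B8276E41B8F38BA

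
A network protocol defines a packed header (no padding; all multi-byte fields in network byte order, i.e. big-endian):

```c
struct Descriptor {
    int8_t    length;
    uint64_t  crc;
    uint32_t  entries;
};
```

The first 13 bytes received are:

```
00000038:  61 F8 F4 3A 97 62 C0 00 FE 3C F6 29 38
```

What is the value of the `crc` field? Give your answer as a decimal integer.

17939027637594751230

`crc` follows `length` (1 byte), so it starts at byte offset 1 and occupies 8 bytes.
Bytes at offsets 1..8: F8 F4 3A 97 62 C0 00 FE.
Big-endian stores the most-significant byte at the lowest address.
The bytes are already most-significant first: 0xF8F43A9762C000FE.
0xF8F43A9762C000FE = 17939027637594751230.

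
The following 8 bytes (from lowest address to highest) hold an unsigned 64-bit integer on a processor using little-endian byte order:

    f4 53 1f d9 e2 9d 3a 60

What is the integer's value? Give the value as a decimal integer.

6934028173921178612

In little-endian order the low byte comes first in memory.
Reassemble most-significant byte first: 60 3A 9D E2 D9 1F 53 F4 → 0x603A9DE2D91F53F4.
0x603A9DE2D91F53F4 = 6934028173921178612.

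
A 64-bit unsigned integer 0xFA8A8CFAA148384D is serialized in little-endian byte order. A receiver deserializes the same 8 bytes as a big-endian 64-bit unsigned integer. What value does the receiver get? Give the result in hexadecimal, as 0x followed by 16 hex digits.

0x4D3848A1FA8C8AFA

Stored little-endian, the bytes at ascending addresses are 4D 38 48 A1 FA 8C 8A FA.
Read back as big-endian, the last byte is least significant, giving 0x4D3848A1FA8C8AFA.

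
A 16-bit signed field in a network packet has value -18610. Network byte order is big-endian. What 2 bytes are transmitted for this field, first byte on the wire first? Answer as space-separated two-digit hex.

Two's complement of -18610 in 16 bits: 18610 = 0x48B2; invert → 0xB74D; add 1 → 0xB74E.
Split into bytes (most-significant first): B7 4E.
Big-endian: lowest address holds the most-significant byte.
So the memory order matches the most-significant-first order: B7 4E.

B7 4E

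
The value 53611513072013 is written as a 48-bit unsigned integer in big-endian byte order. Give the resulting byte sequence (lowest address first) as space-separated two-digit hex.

53611513072013 in hexadecimal, padded to 48 bits, is 0x30C26731498D.
Split into bytes (most-significant first): 30 C2 67 31 49 8D.
In big-endian order the high byte comes first in memory.
So the memory order matches the most-significant-first order: 30 C2 67 31 49 8D.

30 C2 67 31 49 8D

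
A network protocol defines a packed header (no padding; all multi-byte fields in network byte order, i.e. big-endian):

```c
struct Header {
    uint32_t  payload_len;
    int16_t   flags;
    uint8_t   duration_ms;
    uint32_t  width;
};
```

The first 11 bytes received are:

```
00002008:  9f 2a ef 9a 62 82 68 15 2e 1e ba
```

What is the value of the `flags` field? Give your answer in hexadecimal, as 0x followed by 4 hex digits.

0x6282

`flags` follows `payload_len` (4 bytes), so it starts at byte offset 4 and occupies 2 bytes.
Bytes at offsets 4..5: 62 82.
Big-endian stores the most-significant byte at the lowest address.
The bytes are already most-significant first: 0x6282.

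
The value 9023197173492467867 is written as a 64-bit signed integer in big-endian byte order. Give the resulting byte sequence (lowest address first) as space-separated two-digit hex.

9023197173492467867 in hexadecimal, padded to 64 bits, is 0x7D38D605B853C89B.
Split into bytes (most-significant first): 7D 38 D6 05 B8 53 C8 9B.
Big-endian stores the most-significant byte at the lowest address.
So the memory order matches the most-significant-first order: 7D 38 D6 05 B8 53 C8 9B.

7D 38 D6 05 B8 53 C8 9B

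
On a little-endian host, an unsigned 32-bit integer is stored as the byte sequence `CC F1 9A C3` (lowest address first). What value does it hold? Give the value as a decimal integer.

3281711564

In little-endian order the low byte comes first in memory.
Reassemble most-significant byte first: C3 9A F1 CC → 0xC39AF1CC.
0xC39AF1CC = 3281711564.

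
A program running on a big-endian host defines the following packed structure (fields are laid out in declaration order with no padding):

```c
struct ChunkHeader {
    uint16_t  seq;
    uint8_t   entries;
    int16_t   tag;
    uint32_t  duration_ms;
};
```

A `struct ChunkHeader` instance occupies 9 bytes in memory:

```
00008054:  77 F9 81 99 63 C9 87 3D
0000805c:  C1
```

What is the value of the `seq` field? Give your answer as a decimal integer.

`seq` is the first field, at byte offset 0, occupying 2 bytes.
Bytes at offsets 0..1: 77 F9.
Big-endian: lowest address holds the most-significant byte.
The bytes are already most-significant first: 0x77F9.
0x77F9 = 30713.

30713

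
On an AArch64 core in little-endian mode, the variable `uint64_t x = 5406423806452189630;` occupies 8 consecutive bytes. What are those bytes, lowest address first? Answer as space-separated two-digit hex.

5406423806452189630 in hexadecimal, padded to 64 bits, is 0x4B0779CEB8CC49BE.
Split into bytes (most-significant first): 4B 07 79 CE B8 CC 49 BE.
Little-endian: lowest address holds the least-significant byte.
So at ascending addresses the bytes are BE 49 CC B8 CE 79 07 4B.

BE 49 CC B8 CE 79 07 4B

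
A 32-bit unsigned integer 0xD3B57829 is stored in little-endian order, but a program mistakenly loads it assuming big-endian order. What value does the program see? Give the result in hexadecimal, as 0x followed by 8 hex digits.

0x2978B5D3

Stored little-endian, the bytes at ascending addresses are 29 78 B5 D3.
Read back as big-endian, the last byte is least significant, giving 0x2978B5D3.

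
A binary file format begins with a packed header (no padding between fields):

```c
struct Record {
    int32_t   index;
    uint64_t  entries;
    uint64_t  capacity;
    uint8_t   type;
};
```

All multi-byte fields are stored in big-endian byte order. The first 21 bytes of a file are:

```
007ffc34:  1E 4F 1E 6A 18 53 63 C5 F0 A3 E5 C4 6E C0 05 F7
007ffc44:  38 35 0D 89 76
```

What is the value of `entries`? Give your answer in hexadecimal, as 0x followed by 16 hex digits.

`entries` follows `index` (4 bytes), so it starts at byte offset 4 and occupies 8 bytes.
Bytes at offsets 4..11: 18 53 63 C5 F0 A3 E5 C4.
Big-endian: lowest address holds the most-significant byte.
The bytes are already most-significant first: 0x185363C5F0A3E5C4.

0x185363C5F0A3E5C4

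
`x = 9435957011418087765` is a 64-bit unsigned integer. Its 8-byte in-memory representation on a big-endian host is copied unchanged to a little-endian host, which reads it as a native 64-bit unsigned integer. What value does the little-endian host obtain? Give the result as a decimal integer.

9435957011418087765 in 64-bit hexadecimal is 0x82F340E8756E8155.
Stored big-endian, the bytes at ascending addresses are 82 F3 40 E8 75 6E 81 55.
Read back as little-endian, the first byte is least significant, giving 0x55816E75E840F382.
0x55816E75E840F382 = 6161327217906348930.

6161327217906348930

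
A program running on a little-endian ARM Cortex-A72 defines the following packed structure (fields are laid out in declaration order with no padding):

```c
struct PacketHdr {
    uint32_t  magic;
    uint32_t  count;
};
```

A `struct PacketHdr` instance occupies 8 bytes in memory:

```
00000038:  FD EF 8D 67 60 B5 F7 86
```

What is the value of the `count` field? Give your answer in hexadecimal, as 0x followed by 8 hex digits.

0x86F7B560

`count` follows `magic` (4 bytes), so it starts at byte offset 4 and occupies 4 bytes.
Bytes at offsets 4..7: 60 B5 F7 86.
Little-endian stores the least-significant byte at the lowest address.
Reassemble most-significant byte first: 86 F7 B5 60 → 0x86F7B560.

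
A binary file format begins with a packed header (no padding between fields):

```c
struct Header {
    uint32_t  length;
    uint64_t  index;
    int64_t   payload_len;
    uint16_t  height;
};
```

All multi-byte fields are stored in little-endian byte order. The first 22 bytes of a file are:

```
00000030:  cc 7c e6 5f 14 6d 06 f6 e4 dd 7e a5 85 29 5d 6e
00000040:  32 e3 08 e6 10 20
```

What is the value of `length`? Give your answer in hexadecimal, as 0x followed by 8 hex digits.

`length` is the first field, at byte offset 0, occupying 4 bytes.
Bytes at offsets 0..3: CC 7C E6 5F.
Little-endian: lowest address holds the least-significant byte.
Reassemble most-significant byte first: 5F E6 7C CC → 0x5FE67CCC.

0x5FE67CCC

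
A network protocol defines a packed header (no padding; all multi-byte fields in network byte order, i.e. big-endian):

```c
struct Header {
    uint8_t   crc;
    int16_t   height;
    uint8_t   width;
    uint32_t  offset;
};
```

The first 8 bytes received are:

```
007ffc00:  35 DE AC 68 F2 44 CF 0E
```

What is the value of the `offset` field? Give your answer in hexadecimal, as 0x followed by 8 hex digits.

`offset` follows `crc` (1 B), `height` (2 B), `width` (1 B), so it starts at offset 1 + 2 + 1 = 4 and occupies 4 bytes.
Bytes at offsets 4..7: F2 44 CF 0E.
In big-endian order the high byte comes first in memory.
The bytes are already most-significant first: 0xF244CF0E.

0xF244CF0E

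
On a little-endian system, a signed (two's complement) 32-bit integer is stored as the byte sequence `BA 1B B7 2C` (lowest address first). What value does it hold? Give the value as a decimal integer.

750197690

Little-endian stores the least-significant byte at the lowest address.
Reassemble most-significant byte first: 2C B7 1B BA → 0x2CB71BBA.
0x2CB71BBA = 750197690.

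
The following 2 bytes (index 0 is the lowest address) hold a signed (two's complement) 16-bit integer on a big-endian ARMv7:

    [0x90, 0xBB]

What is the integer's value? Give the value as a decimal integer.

Big-endian: lowest address holds the most-significant byte.
The bytes are already most-significant first: 0x90BB.
Top bit is set, so as a signed 16-bit value this is 0x90BB − 2^16 = -28485.

-28485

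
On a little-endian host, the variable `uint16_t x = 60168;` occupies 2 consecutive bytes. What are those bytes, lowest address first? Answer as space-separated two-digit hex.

08 EB

60168 in hexadecimal, padded to 16 bits, is 0xEB08.
Split into bytes (most-significant first): EB 08.
Little-endian stores the least-significant byte at the lowest address.
So at ascending addresses the bytes are 08 EB.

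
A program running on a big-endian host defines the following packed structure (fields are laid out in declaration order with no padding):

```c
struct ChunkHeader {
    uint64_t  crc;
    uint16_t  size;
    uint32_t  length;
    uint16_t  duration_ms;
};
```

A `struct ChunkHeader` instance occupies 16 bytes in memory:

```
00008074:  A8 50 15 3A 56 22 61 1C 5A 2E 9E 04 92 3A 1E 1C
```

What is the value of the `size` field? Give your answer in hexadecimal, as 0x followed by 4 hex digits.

`size` follows `crc` (8 bytes), so it starts at byte offset 8 and occupies 2 bytes.
Bytes at offsets 8..9: 5A 2E.
In big-endian order the high byte comes first in memory.
The bytes are already most-significant first: 0x5A2E.

0x5A2E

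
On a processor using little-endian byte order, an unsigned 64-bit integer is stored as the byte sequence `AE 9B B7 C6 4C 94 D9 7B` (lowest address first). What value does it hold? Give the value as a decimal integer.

Little-endian stores the least-significant byte at the lowest address.
Reassemble most-significant byte first: 7B D9 94 4C C6 B7 9B AE → 0x7BD9944CC6B79BAE.
0x7BD9944CC6B79BAE = 8924327194083695534.

8924327194083695534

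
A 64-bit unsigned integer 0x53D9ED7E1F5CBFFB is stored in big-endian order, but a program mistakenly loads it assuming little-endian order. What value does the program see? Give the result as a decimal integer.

18140319114414905683

Stored big-endian, the bytes at ascending addresses are 53 D9 ED 7E 1F 5C BF FB.
Read back as little-endian, the first byte is least significant, giving 0xFBBF5C1F7EEDD953.
0xFBBF5C1F7EEDD953 = 18140319114414905683.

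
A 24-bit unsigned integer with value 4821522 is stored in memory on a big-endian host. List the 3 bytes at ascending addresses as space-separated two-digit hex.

49 92 12

4821522 in hexadecimal, padded to 24 bits, is 0x499212.
Split into bytes (most-significant first): 49 92 12.
Big-endian: lowest address holds the most-significant byte.
So the memory order matches the most-significant-first order: 49 92 12.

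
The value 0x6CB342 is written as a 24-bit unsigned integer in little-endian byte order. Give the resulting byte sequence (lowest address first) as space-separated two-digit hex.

Split into bytes (most-significant first): 6C B3 42.
Little-endian stores the least-significant byte at the lowest address.
So at ascending addresses the bytes are 42 B3 6C.

42 B3 6C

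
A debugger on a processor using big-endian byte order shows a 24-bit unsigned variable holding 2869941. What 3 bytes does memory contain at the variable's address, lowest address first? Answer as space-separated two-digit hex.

2B CA B5

2869941 in hexadecimal, padded to 24 bits, is 0x2BCAB5.
Split into bytes (most-significant first): 2B CA B5.
In big-endian order the high byte comes first in memory.
So the memory order matches the most-significant-first order: 2B CA B5.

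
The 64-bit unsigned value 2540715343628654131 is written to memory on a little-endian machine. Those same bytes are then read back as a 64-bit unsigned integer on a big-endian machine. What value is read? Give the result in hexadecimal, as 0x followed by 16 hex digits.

2540715343628654131 in 64-bit hexadecimal is 0x23426F24CC5ED633.
Stored little-endian, the bytes at ascending addresses are 33 D6 5E CC 24 6F 42 23.
Read back as big-endian, the last byte is least significant, giving 0x33D65ECC246F4223.

0x33D65ECC246F4223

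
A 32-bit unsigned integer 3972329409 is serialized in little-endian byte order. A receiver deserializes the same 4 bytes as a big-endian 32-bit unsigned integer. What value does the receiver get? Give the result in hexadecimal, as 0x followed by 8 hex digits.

0xC1EFC4EC

3972329409 in 32-bit hexadecimal is 0xECC4EFC1.
Stored little-endian, the bytes at ascending addresses are C1 EF C4 EC.
Read back as big-endian, the last byte is least significant, giving 0xC1EFC4EC.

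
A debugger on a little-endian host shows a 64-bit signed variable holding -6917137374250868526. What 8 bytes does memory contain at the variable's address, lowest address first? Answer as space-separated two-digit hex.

D2 E0 32 E9 34 64 01 A0

Two's complement of -6917137374250868526 in 64 bits: 6917137374250868526 = 0x5FFE9BCB16CD1F2E; invert → 0xA0016434E932E0D1; add 1 → 0xA0016434E932E0D2.
Split into bytes (most-significant first): A0 01 64 34 E9 32 E0 D2.
Little-endian: lowest address holds the least-significant byte.
So at ascending addresses the bytes are D2 E0 32 E9 34 64 01 A0.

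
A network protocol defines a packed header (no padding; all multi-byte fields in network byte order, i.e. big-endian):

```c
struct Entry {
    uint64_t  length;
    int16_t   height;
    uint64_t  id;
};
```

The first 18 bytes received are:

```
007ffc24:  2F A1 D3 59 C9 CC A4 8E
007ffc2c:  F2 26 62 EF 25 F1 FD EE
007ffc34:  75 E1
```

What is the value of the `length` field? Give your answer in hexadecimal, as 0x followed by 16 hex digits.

`length` is the first field, at byte offset 0, occupying 8 bytes.
Bytes at offsets 0..7: 2F A1 D3 59 C9 CC A4 8E.
Big-endian: lowest address holds the most-significant byte.
The bytes are already most-significant first: 0x2FA1D359C9CCA48E.

0x2FA1D359C9CCA48E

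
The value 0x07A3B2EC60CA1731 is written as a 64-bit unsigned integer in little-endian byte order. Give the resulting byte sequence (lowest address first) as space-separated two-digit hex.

Split into bytes (most-significant first): 07 A3 B2 EC 60 CA 17 31.
Little-endian: lowest address holds the least-significant byte.
So at ascending addresses the bytes are 31 17 CA 60 EC B2 A3 07.

31 17 CA 60 EC B2 A3 07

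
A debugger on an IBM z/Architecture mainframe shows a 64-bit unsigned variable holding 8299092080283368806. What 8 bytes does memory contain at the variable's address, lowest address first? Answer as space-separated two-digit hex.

8299092080283368806 in hexadecimal, padded to 64 bits, is 0x732C4C46CB8C3D66.
Split into bytes (most-significant first): 73 2C 4C 46 CB 8C 3D 66.
Big-endian: lowest address holds the most-significant byte.
So the memory order matches the most-significant-first order: 73 2C 4C 46 CB 8C 3D 66.

73 2C 4C 46 CB 8C 3D 66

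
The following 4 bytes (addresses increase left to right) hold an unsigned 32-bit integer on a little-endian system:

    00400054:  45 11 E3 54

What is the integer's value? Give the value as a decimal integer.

1424167237

In little-endian order the low byte comes first in memory.
Reassemble most-significant byte first: 54 E3 11 45 → 0x54E31145.
0x54E31145 = 1424167237.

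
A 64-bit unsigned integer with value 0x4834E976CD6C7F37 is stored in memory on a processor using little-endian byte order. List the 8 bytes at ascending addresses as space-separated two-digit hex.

Split into bytes (most-significant first): 48 34 E9 76 CD 6C 7F 37.
Little-endian stores the least-significant byte at the lowest address.
So at ascending addresses the bytes are 37 7F 6C CD 76 E9 34 48.

37 7F 6C CD 76 E9 34 48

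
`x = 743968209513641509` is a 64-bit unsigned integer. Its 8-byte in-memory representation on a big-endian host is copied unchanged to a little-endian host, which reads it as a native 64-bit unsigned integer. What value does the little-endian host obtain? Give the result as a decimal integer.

2699413282898006794

743968209513641509 in 64-bit hexadecimal is 0x0A531B25143E7625.
Stored big-endian, the bytes at ascending addresses are 0A 53 1B 25 14 3E 76 25.
Read back as little-endian, the first byte is least significant, giving 0x25763E14251B530A.
0x25763E14251B530A = 2699413282898006794.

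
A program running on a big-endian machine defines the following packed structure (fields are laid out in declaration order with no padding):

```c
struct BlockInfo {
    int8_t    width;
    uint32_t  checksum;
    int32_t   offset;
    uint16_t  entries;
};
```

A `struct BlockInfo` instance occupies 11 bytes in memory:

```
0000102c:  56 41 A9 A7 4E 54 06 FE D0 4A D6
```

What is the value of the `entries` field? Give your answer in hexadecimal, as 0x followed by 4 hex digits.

0x4AD6

`entries` follows `width` (1 B), `checksum` (4 B), `offset` (4 B), so it starts at offset 1 + 4 + 4 = 9 and occupies 2 bytes.
Bytes at offsets 9..10: 4A D6.
In big-endian order the high byte comes first in memory.
The bytes are already most-significant first: 0x4AD6.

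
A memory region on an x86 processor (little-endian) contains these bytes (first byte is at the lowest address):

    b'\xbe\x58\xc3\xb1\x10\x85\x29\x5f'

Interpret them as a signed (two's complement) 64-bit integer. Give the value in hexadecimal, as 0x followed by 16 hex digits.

0x5F298510B1C358BE

In little-endian order the low byte comes first in memory.
Reassemble most-significant byte first: 5F 29 85 10 B1 C3 58 BE → 0x5F298510B1C358BE.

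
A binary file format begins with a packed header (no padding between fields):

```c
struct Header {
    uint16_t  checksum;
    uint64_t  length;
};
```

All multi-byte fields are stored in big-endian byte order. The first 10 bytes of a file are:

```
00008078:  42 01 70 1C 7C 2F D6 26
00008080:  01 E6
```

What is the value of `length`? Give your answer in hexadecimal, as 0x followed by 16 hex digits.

`length` follows `checksum` (2 bytes), so it starts at byte offset 2 and occupies 8 bytes.
Bytes at offsets 2..9: 70 1C 7C 2F D6 26 01 E6.
Big-endian: lowest address holds the most-significant byte.
The bytes are already most-significant first: 0x701C7C2FD62601E6.

0x701C7C2FD62601E6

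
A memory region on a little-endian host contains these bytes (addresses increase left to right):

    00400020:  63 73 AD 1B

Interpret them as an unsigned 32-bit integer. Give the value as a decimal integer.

464352099

In little-endian order the low byte comes first in memory.
Reassemble most-significant byte first: 1B AD 73 63 → 0x1BAD7363.
0x1BAD7363 = 464352099.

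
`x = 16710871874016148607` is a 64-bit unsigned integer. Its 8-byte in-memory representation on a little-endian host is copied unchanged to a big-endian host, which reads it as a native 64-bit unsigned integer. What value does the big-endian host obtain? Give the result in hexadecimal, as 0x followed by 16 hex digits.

16710871874016148607 in 64-bit hexadecimal is 0xE7E8F16E71CC7C7F.
Stored little-endian, the bytes at ascending addresses are 7F 7C CC 71 6E F1 E8 E7.
Read back as big-endian, the last byte is least significant, giving 0x7F7CCC716EF1E8E7.

0x7F7CCC716EF1E8E7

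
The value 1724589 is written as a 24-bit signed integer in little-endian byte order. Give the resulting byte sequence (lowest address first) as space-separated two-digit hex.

AD 50 1A

1724589 in hexadecimal, padded to 24 bits, is 0x1A50AD.
Split into bytes (most-significant first): 1A 50 AD.
Little-endian stores the least-significant byte at the lowest address.
So at ascending addresses the bytes are AD 50 1A.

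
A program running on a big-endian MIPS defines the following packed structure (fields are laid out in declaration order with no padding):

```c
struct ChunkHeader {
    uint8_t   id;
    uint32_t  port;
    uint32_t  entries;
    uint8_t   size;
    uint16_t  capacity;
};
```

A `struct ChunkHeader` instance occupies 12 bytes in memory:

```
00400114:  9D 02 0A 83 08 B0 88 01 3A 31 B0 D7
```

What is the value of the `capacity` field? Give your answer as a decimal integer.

45271

`capacity` follows `id` (1 B), `port` (4 B), `entries` (4 B), `size` (1 B), so it starts at offset 1 + 4 + 4 + 1 = 10 and occupies 2 bytes.
Bytes at offsets 10..11: B0 D7.
Big-endian: lowest address holds the most-significant byte.
The bytes are already most-significant first: 0xB0D7.
0xB0D7 = 45271.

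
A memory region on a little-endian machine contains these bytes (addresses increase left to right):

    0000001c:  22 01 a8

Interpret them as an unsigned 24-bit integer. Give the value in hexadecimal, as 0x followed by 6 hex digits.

0xA80122

Little-endian: lowest address holds the least-significant byte.
Reassemble most-significant byte first: A8 01 22 → 0xA80122.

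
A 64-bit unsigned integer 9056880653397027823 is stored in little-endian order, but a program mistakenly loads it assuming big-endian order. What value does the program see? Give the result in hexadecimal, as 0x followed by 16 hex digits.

0xEF6BD606F880B07D

9056880653397027823 in 64-bit hexadecimal is 0x7DB080F806D66BEF.
Stored little-endian, the bytes at ascending addresses are EF 6B D6 06 F8 80 B0 7D.
Read back as big-endian, the last byte is least significant, giving 0xEF6BD606F880B07D.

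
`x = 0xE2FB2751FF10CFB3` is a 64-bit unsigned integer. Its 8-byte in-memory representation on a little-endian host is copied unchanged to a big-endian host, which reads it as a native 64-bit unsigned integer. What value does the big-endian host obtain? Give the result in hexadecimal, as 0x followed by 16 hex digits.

0xB3CF10FF5127FBE2

Stored little-endian, the bytes at ascending addresses are B3 CF 10 FF 51 27 FB E2.
Read back as big-endian, the last byte is least significant, giving 0xB3CF10FF5127FBE2.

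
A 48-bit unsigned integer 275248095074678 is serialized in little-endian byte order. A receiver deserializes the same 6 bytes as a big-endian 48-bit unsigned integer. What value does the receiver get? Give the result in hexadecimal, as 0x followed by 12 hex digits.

0x7699EE3056FA

275248095074678 in 48-bit hexadecimal is 0xFA5630EE9976.
Stored little-endian, the bytes at ascending addresses are 76 99 EE 30 56 FA.
Read back as big-endian, the last byte is least significant, giving 0x7699EE3056FA.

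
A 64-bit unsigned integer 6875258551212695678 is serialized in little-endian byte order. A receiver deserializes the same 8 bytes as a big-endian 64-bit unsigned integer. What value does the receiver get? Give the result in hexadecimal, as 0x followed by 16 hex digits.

0x7EE0FFC339D3695F

6875258551212695678 in 64-bit hexadecimal is 0x5F69D339C3FFE07E.
Stored little-endian, the bytes at ascending addresses are 7E E0 FF C3 39 D3 69 5F.
Read back as big-endian, the last byte is least significant, giving 0x7EE0FFC339D3695F.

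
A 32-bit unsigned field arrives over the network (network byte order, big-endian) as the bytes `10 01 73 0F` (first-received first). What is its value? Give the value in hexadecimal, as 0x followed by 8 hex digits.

0x1001730F

Big-endian stores the most-significant byte at the lowest address.
The bytes are already most-significant first: 0x1001730F.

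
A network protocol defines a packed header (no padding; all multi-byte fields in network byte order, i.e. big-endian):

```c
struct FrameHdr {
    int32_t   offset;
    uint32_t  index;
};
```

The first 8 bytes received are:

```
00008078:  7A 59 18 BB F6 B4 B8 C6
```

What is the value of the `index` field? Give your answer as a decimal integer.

`index` follows `offset` (4 bytes), so it starts at byte offset 4 and occupies 4 bytes.
Bytes at offsets 4..7: F6 B4 B8 C6.
Big-endian stores the most-significant byte at the lowest address.
The bytes are already most-significant first: 0xF6B4B8C6.
0xF6B4B8C6 = 4139038918.

4139038918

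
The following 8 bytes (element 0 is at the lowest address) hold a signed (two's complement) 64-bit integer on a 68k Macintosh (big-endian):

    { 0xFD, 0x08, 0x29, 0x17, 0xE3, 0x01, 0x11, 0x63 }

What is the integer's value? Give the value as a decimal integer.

-213875799730613917

In big-endian order the high byte comes first in memory.
The bytes are already most-significant first: 0xFD082917E3011163.
Top bit is set, so as a signed 64-bit value this is 0xFD082917E3011163 − 2^64 = -213875799730613917.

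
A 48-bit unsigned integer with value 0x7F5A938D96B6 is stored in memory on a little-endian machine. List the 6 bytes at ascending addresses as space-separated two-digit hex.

B6 96 8D 93 5A 7F

Split into bytes (most-significant first): 7F 5A 93 8D 96 B6.
In little-endian order the low byte comes first in memory.
So at ascending addresses the bytes are B6 96 8D 93 5A 7F.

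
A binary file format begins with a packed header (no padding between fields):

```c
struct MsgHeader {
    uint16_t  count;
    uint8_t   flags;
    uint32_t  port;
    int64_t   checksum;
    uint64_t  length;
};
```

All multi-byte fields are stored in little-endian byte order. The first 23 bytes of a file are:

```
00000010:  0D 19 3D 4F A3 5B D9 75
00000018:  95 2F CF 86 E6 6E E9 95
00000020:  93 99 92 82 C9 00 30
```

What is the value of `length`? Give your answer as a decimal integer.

3458986076463010709

`length` follows `count` (2 B), `flags` (1 B), `port` (4 B), `checksum` (8 B), so it starts at offset 2 + 1 + 4 + 8 = 15 and occupies 8 bytes.
Bytes at offsets 15..22: 95 93 99 92 82 C9 00 30.
In little-endian order the low byte comes first in memory.
Reassemble most-significant byte first: 30 00 C9 82 92 99 93 95 → 0x3000C98292999395.
0x3000C98292999395 = 3458986076463010709.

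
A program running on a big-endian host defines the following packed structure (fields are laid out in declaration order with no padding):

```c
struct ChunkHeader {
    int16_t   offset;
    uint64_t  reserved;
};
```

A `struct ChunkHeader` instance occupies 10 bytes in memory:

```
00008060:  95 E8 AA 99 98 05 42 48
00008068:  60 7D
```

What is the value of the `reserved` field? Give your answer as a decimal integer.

12293023806238777469

`reserved` follows `offset` (2 bytes), so it starts at byte offset 2 and occupies 8 bytes.
Bytes at offsets 2..9: AA 99 98 05 42 48 60 7D.
Big-endian stores the most-significant byte at the lowest address.
The bytes are already most-significant first: 0xAA9998054248607D.
0xAA9998054248607D = 12293023806238777469.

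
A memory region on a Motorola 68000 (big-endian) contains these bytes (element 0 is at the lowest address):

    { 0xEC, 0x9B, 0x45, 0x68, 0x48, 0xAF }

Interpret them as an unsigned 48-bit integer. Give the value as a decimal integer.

In big-endian order the high byte comes first in memory.
The bytes are already most-significant first: 0xEC9B456848AF.
0xEC9B456848AF = 260151628548271.

260151628548271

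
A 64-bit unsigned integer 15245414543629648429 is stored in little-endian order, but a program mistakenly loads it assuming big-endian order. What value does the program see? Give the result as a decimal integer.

3279358261309444819

15245414543629648429 in 64-bit hexadecimal is 0xD39297C0F69E822D.
Stored little-endian, the bytes at ascending addresses are 2D 82 9E F6 C0 97 92 D3.
Read back as big-endian, the last byte is least significant, giving 0x2D829EF6C09792D3.
0x2D829EF6C09792D3 = 3279358261309444819.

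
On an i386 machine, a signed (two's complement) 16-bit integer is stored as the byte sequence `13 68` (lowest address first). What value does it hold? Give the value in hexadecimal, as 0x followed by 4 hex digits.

0x6813

In little-endian order the low byte comes first in memory.
Reassemble most-significant byte first: 68 13 → 0x6813.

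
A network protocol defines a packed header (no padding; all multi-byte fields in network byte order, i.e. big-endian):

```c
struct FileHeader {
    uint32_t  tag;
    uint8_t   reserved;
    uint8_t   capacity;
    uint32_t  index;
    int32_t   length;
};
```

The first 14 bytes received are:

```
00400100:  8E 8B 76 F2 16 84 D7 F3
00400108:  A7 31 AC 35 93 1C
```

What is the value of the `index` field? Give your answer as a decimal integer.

3623069489

`index` follows `tag` (4 B), `reserved` (1 B), `capacity` (1 B), so it starts at offset 4 + 1 + 1 = 6 and occupies 4 bytes.
Bytes at offsets 6..9: D7 F3 A7 31.
In big-endian order the high byte comes first in memory.
The bytes are already most-significant first: 0xD7F3A731.
0xD7F3A731 = 3623069489.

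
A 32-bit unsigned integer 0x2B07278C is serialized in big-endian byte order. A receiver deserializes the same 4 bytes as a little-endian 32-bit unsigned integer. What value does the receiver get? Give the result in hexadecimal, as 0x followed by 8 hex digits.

0x8C27072B

Stored big-endian, the bytes at ascending addresses are 2B 07 27 8C.
Read back as little-endian, the first byte is least significant, giving 0x8C27072B.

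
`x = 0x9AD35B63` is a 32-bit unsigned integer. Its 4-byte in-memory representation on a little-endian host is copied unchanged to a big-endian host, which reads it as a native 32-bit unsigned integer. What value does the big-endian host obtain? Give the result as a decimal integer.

1666962330

Stored little-endian, the bytes at ascending addresses are 63 5B D3 9A.
Read back as big-endian, the last byte is least significant, giving 0x635BD39A.
0x635BD39A = 1666962330.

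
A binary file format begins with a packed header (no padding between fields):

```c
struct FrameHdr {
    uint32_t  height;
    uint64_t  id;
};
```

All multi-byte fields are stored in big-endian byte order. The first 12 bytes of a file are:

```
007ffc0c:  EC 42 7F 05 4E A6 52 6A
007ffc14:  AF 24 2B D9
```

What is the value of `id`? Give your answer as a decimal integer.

5667307799250742233

`id` follows `height` (4 bytes), so it starts at byte offset 4 and occupies 8 bytes.
Bytes at offsets 4..11: 4E A6 52 6A AF 24 2B D9.
Big-endian stores the most-significant byte at the lowest address.
The bytes are already most-significant first: 0x4EA6526AAF242BD9.
0x4EA6526AAF242BD9 = 5667307799250742233.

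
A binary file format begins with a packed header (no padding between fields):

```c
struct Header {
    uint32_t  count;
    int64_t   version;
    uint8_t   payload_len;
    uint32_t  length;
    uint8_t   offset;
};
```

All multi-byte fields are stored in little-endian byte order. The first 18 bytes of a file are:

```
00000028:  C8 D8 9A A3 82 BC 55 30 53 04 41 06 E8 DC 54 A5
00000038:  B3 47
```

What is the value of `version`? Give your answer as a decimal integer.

`version` follows `count` (4 bytes), so it starts at byte offset 4 and occupies 8 bytes.
Bytes at offsets 4..11: 82 BC 55 30 53 04 41 06.
In little-endian order the low byte comes first in memory.
Reassemble most-significant byte first: 06 41 04 53 30 55 BC 82 → 0x064104533055BC82.
0x064104533055BC82 = 450646193053482114.

450646193053482114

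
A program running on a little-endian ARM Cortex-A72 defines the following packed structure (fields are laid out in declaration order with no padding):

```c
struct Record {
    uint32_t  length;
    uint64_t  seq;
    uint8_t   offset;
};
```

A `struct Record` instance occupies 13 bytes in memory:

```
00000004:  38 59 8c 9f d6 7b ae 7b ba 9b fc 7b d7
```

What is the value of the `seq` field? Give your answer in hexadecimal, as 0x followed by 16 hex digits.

0x7BFC9BBA7BAE7BD6

`seq` follows `length` (4 bytes), so it starts at byte offset 4 and occupies 8 bytes.
Bytes at offsets 4..11: D6 7B AE 7B BA 9B FC 7B.
Little-endian: lowest address holds the least-significant byte.
Reassemble most-significant byte first: 7B FC 9B BA 7B AE 7B D6 → 0x7BFC9BBA7BAE7BD6.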